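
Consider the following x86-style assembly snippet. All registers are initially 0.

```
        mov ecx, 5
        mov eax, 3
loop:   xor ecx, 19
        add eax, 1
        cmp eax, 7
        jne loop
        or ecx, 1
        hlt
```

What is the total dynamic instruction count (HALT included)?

ecx=5
eax=3
ecx=5^19=22
eax=3+1=4
cmp eax, 7  (cmp 4,7)
jne loop: taken
ecx=22^19=5
eax=4+1=5
cmp eax, 7  (cmp 5,7)
jne loop: taken
ecx=5^19=22
eax=5+1=6
cmp eax, 7  (cmp 6,7)
jne loop: taken
ecx=22^19=5
eax=6+1=7
cmp eax, 7  (cmp 7,7)
jne loop: not taken
ecx=5|1=5
halt.
Total executed instructions: 20.

20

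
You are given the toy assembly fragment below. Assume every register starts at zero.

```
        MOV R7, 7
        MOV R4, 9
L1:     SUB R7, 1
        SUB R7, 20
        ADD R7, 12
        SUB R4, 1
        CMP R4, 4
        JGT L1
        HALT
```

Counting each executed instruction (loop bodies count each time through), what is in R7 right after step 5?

R7=7
R4=9
R7=7-1=6
R7=6-20=-14
R7=(-14)+12=-2
After step 5: R7 = -2.

-2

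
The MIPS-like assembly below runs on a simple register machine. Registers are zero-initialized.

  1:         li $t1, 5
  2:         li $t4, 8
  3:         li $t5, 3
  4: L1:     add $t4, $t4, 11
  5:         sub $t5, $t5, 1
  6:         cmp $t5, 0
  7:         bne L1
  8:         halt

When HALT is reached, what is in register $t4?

41

$t1=5
$t4=8
$t5=3
$t4=8+11=19
$t5=3-1=2
cmp $t5, 0  (cmp 2,0)
bne L1: taken
$t4=19+11=30
$t5=2-1=1
cmp $t5, 0  (cmp 1,0)
bne L1: taken
$t4=30+11=41
$t5=1-1=0
cmp $t5, 0  (cmp 0,0)
bne L1: not taken
halt.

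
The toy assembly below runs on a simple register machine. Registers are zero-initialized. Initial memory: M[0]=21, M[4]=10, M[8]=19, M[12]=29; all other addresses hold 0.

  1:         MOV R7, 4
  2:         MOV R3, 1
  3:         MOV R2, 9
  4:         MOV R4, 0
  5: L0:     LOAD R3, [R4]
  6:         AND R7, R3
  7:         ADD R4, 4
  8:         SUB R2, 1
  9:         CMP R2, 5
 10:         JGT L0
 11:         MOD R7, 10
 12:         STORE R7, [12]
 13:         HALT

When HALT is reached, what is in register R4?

after MOV R7, 4: R7=4
after MOV R3, 1: R3=1
after MOV R2, 9: R2=9
after MOV R4, 0: R4=0
after LOAD R3, [R4]: R3=M[0]=21
after AND R7, R3: R7=4&21=4
after ADD R4, 4: R4=0+4=4
after SUB R2, 1: R2=9-1=8
CMP R2, 5  (cmp 8,5)
JGT L0: taken
after LOAD R3, [R4]: R3=M[4]=10
after AND R7, R3: R7=4&10=0
after ADD R4, 4: R4=4+4=8
after SUB R2, 1: R2=8-1=7
CMP R2, 5  (cmp 7,5)
JGT L0: taken
after LOAD R3, [R4]: R3=M[8]=19
after AND R7, R3: R7=0&19=0
after ADD R4, 4: R4=8+4=12
after SUB R2, 1: R2=7-1=6
CMP R2, 5  (cmp 6,5)
JGT L0: taken
after LOAD R3, [R4]: R3=M[12]=29
after AND R7, R3: R7=0&29=0
after ADD R4, 4: R4=12+4=16
after SUB R2, 1: R2=6-1=5
CMP R2, 5  (cmp 5,5)
JGT L0: not taken
after MOD R7, 10: R7=0%10=0
STORE R7, [12] → M[12]=0
halt.

16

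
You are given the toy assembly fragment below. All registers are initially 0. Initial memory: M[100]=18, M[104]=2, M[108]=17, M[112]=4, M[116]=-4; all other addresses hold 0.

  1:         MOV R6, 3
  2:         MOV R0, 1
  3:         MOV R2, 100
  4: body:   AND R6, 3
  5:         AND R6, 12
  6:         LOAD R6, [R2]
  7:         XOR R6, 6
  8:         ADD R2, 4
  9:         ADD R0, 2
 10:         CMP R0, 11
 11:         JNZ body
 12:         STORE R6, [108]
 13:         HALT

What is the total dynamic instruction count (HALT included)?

R6=3
R0=1
R2=100
R6=3&3=3
R6=3&12=0
R6=M[100]=18
R6=18^6=20
R2=100+4=104
R0=1+2=3
CMP R0, 11  (cmp 3,11)
JNZ body: taken
R6=20&3=0
R6=0&12=0
R6=M[104]=2
R6=2^6=4
R2=104+4=108
R0=3+2=5
CMP R0, 11  (cmp 5,11)
JNZ body: taken
R6=4&3=0
R6=0&12=0
R6=M[108]=17
R6=17^6=23
R2=108+4=112
R0=5+2=7
CMP R0, 11  (cmp 7,11)
JNZ body: taken
R6=23&3=3
R6=3&12=0
R6=M[112]=4
R6=4^6=2
R2=112+4=116
R0=7+2=9
CMP R0, 11  (cmp 9,11)
JNZ body: taken
R6=2&3=2
R6=2&12=0
R6=M[116]=-4
R6=(-4)^6=-6
R2=116+4=120
R0=9+2=11
CMP R0, 11  (cmp 11,11)
JNZ body: not taken
STORE R6, [108] → M[108]=-6
halt.
Total executed instructions: 45.

45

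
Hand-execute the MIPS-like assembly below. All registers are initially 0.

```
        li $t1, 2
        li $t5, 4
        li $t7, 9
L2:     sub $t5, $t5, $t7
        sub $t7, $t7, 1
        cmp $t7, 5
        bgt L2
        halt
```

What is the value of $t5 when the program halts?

$t1=2
$t5=4
$t7=9
$t5=4-9=-5
$t7=9-1=8
cmp $t7, 5  (cmp 8,5)
bgt L2: taken
$t5=(-5)-8=-13
$t7=8-1=7
cmp $t7, 5  (cmp 7,5)
bgt L2: taken
$t5=(-13)-7=-20
$t7=7-1=6
cmp $t7, 5  (cmp 6,5)
bgt L2: taken
$t5=(-20)-6=-26
$t7=6-1=5
cmp $t7, 5  (cmp 5,5)
bgt L2: not taken
halt.

-26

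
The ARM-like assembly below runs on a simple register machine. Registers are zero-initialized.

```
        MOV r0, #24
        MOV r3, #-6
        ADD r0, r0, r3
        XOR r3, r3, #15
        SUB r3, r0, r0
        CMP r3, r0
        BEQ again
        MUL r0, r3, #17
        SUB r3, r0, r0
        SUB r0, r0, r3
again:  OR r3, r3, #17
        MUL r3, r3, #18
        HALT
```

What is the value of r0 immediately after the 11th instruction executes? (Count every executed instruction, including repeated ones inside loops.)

0

MOV r0, #24 → r0=24
MOV r3, #-6 → r3=-6
ADD r0, r0, r3 → r0=24+(-6)=18
XOR r3, r3, #15 → r3=(-6)^15=-11
SUB r3, r0, r0 → r3=18-18=0
CMP r3, r0  (cmp 0,18)
BEQ again: not taken
MUL r0, r3, #17 → r0=0*17=0
SUB r3, r0, r0 → r3=0-0=0
SUB r0, r0, r3 → r0=0-0=0
OR r3, r3, #17 → r3=0|17=17
After step 11: r0 = 0.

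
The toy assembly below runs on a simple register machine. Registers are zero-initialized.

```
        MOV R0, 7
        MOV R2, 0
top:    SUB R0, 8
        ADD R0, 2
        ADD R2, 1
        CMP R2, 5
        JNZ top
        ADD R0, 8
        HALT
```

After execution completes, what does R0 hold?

-15

R0=7
R2=0
R0=7-8=-1
R0=(-1)+2=1
R2=0+1=1
CMP R2, 5  (cmp 1,5)
JNZ top: taken
R0=1-8=-7
R0=(-7)+2=-5
R2=1+1=2
CMP R2, 5  (cmp 2,5)
JNZ top: taken
R0=(-5)-8=-13
R0=(-13)+2=-11
R2=2+1=3
CMP R2, 5  (cmp 3,5)
JNZ top: taken
R0=(-11)-8=-19
R0=(-19)+2=-17
R2=3+1=4
CMP R2, 5  (cmp 4,5)
JNZ top: taken
R0=(-17)-8=-25
R0=(-25)+2=-23
R2=4+1=5
CMP R2, 5  (cmp 5,5)
JNZ top: not taken
R0=(-23)+8=-15
halt.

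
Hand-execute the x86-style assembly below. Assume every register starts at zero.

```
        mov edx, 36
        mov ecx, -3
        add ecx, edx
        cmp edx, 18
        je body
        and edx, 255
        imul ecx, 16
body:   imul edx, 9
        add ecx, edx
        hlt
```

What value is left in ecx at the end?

mov edx, 36 → edx=36
mov ecx, -3 → ecx=-3
add ecx, edx → ecx=(-3)+36=33
cmp edx, 18  (cmp 36,18)
je body: not taken
and edx, 255 → edx=36&255=36
imul ecx, 16 → ecx=33*16=528
imul edx, 9 → edx=36*9=324
add ecx, edx → ecx=528+324=852
halt.

852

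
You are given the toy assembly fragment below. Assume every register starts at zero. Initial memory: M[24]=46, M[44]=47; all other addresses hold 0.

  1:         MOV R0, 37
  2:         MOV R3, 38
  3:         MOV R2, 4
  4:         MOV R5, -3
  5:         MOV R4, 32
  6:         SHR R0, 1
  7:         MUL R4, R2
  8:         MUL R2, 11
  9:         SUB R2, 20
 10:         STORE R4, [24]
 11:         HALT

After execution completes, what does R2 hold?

24

after MOV R0, 37: R0=37
after MOV R3, 38: R3=38
after MOV R2, 4: R2=4
after MOV R5, -3: R5=-3
after MOV R4, 32: R4=32
after SHR R0, 1: R0=37>>1=18
after MUL R4, R2: R4=32*4=128
after MUL R2, 11: R2=4*11=44
after SUB R2, 20: R2=44-20=24
STORE R4, [24] → M[24]=128
halt.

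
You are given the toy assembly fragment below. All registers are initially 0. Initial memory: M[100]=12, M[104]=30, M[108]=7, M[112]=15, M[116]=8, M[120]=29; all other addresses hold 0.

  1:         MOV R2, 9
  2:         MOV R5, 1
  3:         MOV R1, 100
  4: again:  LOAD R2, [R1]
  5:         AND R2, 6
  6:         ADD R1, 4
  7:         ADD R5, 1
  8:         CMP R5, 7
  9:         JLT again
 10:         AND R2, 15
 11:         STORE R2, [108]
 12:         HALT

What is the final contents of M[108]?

after MOV R2, 9: R2=9
after MOV R5, 1: R5=1
after MOV R1, 100: R1=100
after LOAD R2, [R1]: R2=M[100]=12
after AND R2, 6: R2=12&6=4
after ADD R1, 4: R1=100+4=104
after ADD R5, 1: R5=1+1=2
CMP R5, 7  (cmp 2,7)
JLT again: taken
after LOAD R2, [R1]: R2=M[104]=30
after AND R2, 6: R2=30&6=6
after ADD R1, 4: R1=104+4=108
after ADD R5, 1: R5=2+1=3
CMP R5, 7  (cmp 3,7)
JLT again: taken
after LOAD R2, [R1]: R2=M[108]=7
after AND R2, 6: R2=7&6=6
after ADD R1, 4: R1=108+4=112
after ADD R5, 1: R5=3+1=4
CMP R5, 7  (cmp 4,7)
JLT again: taken
after LOAD R2, [R1]: R2=M[112]=15
after AND R2, 6: R2=15&6=6
after ADD R1, 4: R1=112+4=116
after ADD R5, 1: R5=4+1=5
CMP R5, 7  (cmp 5,7)
JLT again: taken
after LOAD R2, [R1]: R2=M[116]=8
after AND R2, 6: R2=8&6=0
after ADD R1, 4: R1=116+4=120
after ADD R5, 1: R5=5+1=6
CMP R5, 7  (cmp 6,7)
JLT again: taken
after LOAD R2, [R1]: R2=M[120]=29
after AND R2, 6: R2=29&6=4
after ADD R1, 4: R1=120+4=124
after ADD R5, 1: R5=6+1=7
CMP R5, 7  (cmp 7,7)
JLT again: not taken
after AND R2, 15: R2=4&15=4
STORE R2, [108] → M[108]=4
halt.

4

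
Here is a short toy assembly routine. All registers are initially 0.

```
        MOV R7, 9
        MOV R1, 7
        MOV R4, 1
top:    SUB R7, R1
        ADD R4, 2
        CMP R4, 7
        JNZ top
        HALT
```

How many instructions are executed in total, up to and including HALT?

R7=9
R1=7
R4=1
R7=9-7=2
R4=1+2=3
CMP R4, 7  (cmp 3,7)
JNZ top: taken
R7=2-7=-5
R4=3+2=5
CMP R4, 7  (cmp 5,7)
JNZ top: taken
R7=(-5)-7=-12
R4=5+2=7
CMP R4, 7  (cmp 7,7)
JNZ top: not taken
halt.
Total executed instructions: 16.

16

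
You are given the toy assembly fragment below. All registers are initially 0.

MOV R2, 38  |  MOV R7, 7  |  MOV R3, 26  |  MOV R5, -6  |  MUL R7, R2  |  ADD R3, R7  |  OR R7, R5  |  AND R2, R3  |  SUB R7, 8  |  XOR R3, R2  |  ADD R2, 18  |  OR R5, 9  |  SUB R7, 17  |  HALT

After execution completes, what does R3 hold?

after MOV R2, 38: R2=38
after MOV R7, 7: R7=7
after MOV R3, 26: R3=26
after MOV R5, -6: R5=-6
after MUL R7, R2: R7=7*38=266
after ADD R3, R7: R3=26+266=292
after OR R7, R5: R7=266|(-6)=-6
after AND R2, R3: R2=38&292=36
after SUB R7, 8: R7=(-6)-8=-14
after XOR R3, R2: R3=292^36=256
after ADD R2, 18: R2=36+18=54
after OR R5, 9: R5=(-6)|9=-5
after SUB R7, 17: R7=(-14)-17=-31
halt.

256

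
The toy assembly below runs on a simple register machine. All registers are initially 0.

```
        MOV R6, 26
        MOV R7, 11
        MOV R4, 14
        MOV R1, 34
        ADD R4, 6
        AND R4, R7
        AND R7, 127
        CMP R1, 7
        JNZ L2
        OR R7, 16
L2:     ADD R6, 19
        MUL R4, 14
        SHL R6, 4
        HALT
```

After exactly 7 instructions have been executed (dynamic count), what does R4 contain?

MOV R6, 26 → R6=26
MOV R7, 11 → R7=11
MOV R4, 14 → R4=14
MOV R1, 34 → R1=34
ADD R4, 6 → R4=14+6=20
AND R4, R7 → R4=20&11=0
AND R7, 127 → R7=11&127=11
After step 7: R4 = 0.

0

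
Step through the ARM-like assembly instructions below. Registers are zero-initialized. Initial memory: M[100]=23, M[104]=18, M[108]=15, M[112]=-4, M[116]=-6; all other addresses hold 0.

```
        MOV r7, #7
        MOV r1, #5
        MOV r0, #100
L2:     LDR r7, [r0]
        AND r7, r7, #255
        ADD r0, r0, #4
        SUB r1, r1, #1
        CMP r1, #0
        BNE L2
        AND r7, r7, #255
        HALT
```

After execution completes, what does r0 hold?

r7=7
r1=5
r0=100
r7=M[100]=23
r7=23&255=23
r0=100+4=104
r1=5-1=4
CMP r1, #0  (cmp 4,0)
BNE L2: taken
r7=M[104]=18
r7=18&255=18
r0=104+4=108
r1=4-1=3
CMP r1, #0  (cmp 3,0)
BNE L2: taken
r7=M[108]=15
r7=15&255=15
r0=108+4=112
r1=3-1=2
CMP r1, #0  (cmp 2,0)
BNE L2: taken
r7=M[112]=-4
r7=(-4)&255=252
r0=112+4=116
r1=2-1=1
CMP r1, #0  (cmp 1,0)
BNE L2: taken
r7=M[116]=-6
r7=(-6)&255=250
r0=116+4=120
r1=1-1=0
CMP r1, #0  (cmp 0,0)
BNE L2: not taken
r7=250&255=250
halt.

120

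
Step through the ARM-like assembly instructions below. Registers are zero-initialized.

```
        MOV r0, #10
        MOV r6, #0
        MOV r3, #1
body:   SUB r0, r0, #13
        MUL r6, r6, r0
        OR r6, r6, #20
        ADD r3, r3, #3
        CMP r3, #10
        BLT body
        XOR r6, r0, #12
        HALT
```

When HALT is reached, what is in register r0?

after MOV r0, #10: r0=10
after MOV r6, #0: r6=0
after MOV r3, #1: r3=1
after SUB r0, r0, #13: r0=10-13=-3
after MUL r6, r6, r0: r6=0*(-3)=0
after OR r6, r6, #20: r6=0|20=20
after ADD r3, r3, #3: r3=1+3=4
CMP r3, #10  (cmp 4,10)
BLT body: taken
after SUB r0, r0, #13: r0=(-3)-13=-16
after MUL r6, r6, r0: r6=20*(-16)=-320
after OR r6, r6, #20: r6=(-320)|20=-300
after ADD r3, r3, #3: r3=4+3=7
CMP r3, #10  (cmp 7,10)
BLT body: taken
after SUB r0, r0, #13: r0=(-16)-13=-29
after MUL r6, r6, r0: r6=(-300)*(-29)=8700
after OR r6, r6, #20: r6=8700|20=8700
after ADD r3, r3, #3: r3=7+3=10
CMP r3, #10  (cmp 10,10)
BLT body: not taken
after XOR r6, r0, #12: r6=(-29)^12=-17
halt.

-29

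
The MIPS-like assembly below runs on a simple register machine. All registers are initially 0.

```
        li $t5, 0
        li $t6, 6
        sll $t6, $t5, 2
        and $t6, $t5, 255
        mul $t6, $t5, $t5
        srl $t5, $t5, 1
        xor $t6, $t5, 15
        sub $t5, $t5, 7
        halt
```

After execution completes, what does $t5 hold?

-7

$t5=0
$t6=6
$t6=0<<2=0
$t6=0&255=0
$t6=0*0=0
$t5=0>>1=0
$t6=0^15=15
$t5=0-7=-7
halt.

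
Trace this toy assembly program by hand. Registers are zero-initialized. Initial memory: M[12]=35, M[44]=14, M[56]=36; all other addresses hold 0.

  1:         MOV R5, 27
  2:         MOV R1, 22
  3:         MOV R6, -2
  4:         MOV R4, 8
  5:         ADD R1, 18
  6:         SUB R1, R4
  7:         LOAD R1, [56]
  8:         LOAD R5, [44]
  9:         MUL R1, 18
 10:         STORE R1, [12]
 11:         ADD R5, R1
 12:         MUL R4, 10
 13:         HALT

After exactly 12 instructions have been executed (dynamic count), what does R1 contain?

MOV R5, 27 → R5=27
MOV R1, 22 → R1=22
MOV R6, -2 → R6=-2
MOV R4, 8 → R4=8
ADD R1, 18 → R1=22+18=40
SUB R1, R4 → R1=40-8=32
LOAD R1, [56] → R1=M[56]=36
LOAD R5, [44] → R5=M[44]=14
MUL R1, 18 → R1=36*18=648
STORE R1, [12] → M[12]=648
ADD R5, R1 → R5=14+648=662
MUL R4, 10 → R4=8*10=80
After step 12: R1 = 648.

648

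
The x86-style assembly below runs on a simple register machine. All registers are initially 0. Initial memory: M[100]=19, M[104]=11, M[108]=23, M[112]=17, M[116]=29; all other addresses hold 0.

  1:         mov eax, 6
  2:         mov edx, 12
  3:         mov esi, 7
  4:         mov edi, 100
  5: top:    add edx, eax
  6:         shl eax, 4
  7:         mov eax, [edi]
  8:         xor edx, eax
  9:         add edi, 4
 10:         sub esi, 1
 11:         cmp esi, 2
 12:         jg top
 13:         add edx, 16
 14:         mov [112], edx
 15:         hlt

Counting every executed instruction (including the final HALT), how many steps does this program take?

47

mov eax, 6 → eax=6
mov edx, 12 → edx=12
mov esi, 7 → esi=7
mov edi, 100 → edi=100
add edx, eax → edx=12+6=18
shl eax, 4 → eax=6<<4=96
mov eax, [edi] → eax=M[100]=19
xor edx, eax → edx=18^19=1
add edi, 4 → edi=100+4=104
sub esi, 1 → esi=7-1=6
cmp esi, 2  (cmp 6,2)
jg top: taken
add edx, eax → edx=1+19=20
shl eax, 4 → eax=19<<4=304
mov eax, [edi] → eax=M[104]=11
xor edx, eax → edx=20^11=31
add edi, 4 → edi=104+4=108
sub esi, 1 → esi=6-1=5
cmp esi, 2  (cmp 5,2)
jg top: taken
add edx, eax → edx=31+11=42
shl eax, 4 → eax=11<<4=176
mov eax, [edi] → eax=M[108]=23
xor edx, eax → edx=42^23=61
add edi, 4 → edi=108+4=112
sub esi, 1 → esi=5-1=4
cmp esi, 2  (cmp 4,2)
jg top: taken
add edx, eax → edx=61+23=84
shl eax, 4 → eax=23<<4=368
mov eax, [edi] → eax=M[112]=17
xor edx, eax → edx=84^17=69
add edi, 4 → edi=112+4=116
sub esi, 1 → esi=4-1=3
cmp esi, 2  (cmp 3,2)
jg top: taken
add edx, eax → edx=69+17=86
shl eax, 4 → eax=17<<4=272
mov eax, [edi] → eax=M[116]=29
xor edx, eax → edx=86^29=75
add edi, 4 → edi=116+4=120
sub esi, 1 → esi=3-1=2
cmp esi, 2  (cmp 2,2)
jg top: not taken
add edx, 16 → edx=75+16=91
mov [112], edx → M[112]=91
halt.
Total executed instructions: 47.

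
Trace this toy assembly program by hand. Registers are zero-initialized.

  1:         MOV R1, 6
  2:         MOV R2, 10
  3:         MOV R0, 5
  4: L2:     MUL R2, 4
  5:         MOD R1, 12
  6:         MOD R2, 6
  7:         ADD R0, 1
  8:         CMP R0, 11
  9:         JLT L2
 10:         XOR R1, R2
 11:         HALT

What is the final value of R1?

2

MOV R1, 6 → R1=6
MOV R2, 10 → R2=10
MOV R0, 5 → R0=5
MUL R2, 4 → R2=10*4=40
MOD R1, 12 → R1=6%12=6
MOD R2, 6 → R2=40%6=4
ADD R0, 1 → R0=5+1=6
CMP R0, 11  (cmp 6,11)
JLT L2: taken
MUL R2, 4 → R2=4*4=16
MOD R1, 12 → R1=6%12=6
MOD R2, 6 → R2=16%6=4
ADD R0, 1 → R0=6+1=7
CMP R0, 11  (cmp 7,11)
JLT L2: taken
MUL R2, 4 → R2=4*4=16
MOD R1, 12 → R1=6%12=6
MOD R2, 6 → R2=16%6=4
ADD R0, 1 → R0=7+1=8
CMP R0, 11  (cmp 8,11)
JLT L2: taken
MUL R2, 4 → R2=4*4=16
MOD R1, 12 → R1=6%12=6
MOD R2, 6 → R2=16%6=4
ADD R0, 1 → R0=8+1=9
CMP R0, 11  (cmp 9,11)
JLT L2: taken
MUL R2, 4 → R2=4*4=16
MOD R1, 12 → R1=6%12=6
MOD R2, 6 → R2=16%6=4
ADD R0, 1 → R0=9+1=10
CMP R0, 11  (cmp 10,11)
JLT L2: taken
MUL R2, 4 → R2=4*4=16
MOD R1, 12 → R1=6%12=6
MOD R2, 6 → R2=16%6=4
ADD R0, 1 → R0=10+1=11
CMP R0, 11  (cmp 11,11)
JLT L2: not taken
XOR R1, R2 → R1=6^4=2
halt.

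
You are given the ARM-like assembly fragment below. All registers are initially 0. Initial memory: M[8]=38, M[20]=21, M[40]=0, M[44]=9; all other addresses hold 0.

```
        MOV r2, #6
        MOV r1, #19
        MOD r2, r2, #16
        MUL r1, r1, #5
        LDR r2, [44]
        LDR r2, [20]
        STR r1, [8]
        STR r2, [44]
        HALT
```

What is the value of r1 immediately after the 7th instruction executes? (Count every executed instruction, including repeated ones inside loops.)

95

after MOV r2, #6: r2=6
after MOV r1, #19: r1=19
after MOD r2, r2, #16: r2=6%16=6
after MUL r1, r1, #5: r1=19*5=95
after LDR r2, [44]: r2=M[44]=9
after LDR r2, [20]: r2=M[20]=21
STR r1, [8] → M[8]=95
After step 7: r1 = 95.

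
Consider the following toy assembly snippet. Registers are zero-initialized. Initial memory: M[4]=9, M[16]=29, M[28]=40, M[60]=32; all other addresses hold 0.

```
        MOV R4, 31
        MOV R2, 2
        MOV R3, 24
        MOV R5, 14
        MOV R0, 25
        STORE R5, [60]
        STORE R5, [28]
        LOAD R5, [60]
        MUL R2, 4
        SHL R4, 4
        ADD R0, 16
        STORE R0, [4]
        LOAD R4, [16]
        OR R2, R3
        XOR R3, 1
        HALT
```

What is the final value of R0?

after MOV R4, 31: R4=31
after MOV R2, 2: R2=2
after MOV R3, 24: R3=24
after MOV R5, 14: R5=14
after MOV R0, 25: R0=25
STORE R5, [60] → M[60]=14
STORE R5, [28] → M[28]=14
after LOAD R5, [60]: R5=M[60]=14
after MUL R2, 4: R2=2*4=8
after SHL R4, 4: R4=31<<4=496
after ADD R0, 16: R0=25+16=41
STORE R0, [4] → M[4]=41
after LOAD R4, [16]: R4=M[16]=29
after OR R2, R3: R2=8|24=24
after XOR R3, 1: R3=24^1=25
halt.

41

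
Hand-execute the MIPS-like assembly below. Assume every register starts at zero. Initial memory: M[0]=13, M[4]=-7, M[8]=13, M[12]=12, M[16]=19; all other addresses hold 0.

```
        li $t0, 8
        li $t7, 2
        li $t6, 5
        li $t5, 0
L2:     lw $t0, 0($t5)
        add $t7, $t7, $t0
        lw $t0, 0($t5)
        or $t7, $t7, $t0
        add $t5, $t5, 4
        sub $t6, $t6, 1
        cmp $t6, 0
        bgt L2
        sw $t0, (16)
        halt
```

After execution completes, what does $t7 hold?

li $t0, 8 → $t0=8
li $t7, 2 → $t7=2
li $t6, 5 → $t6=5
li $t5, 0 → $t5=0
lw $t0, 0($t5) → $t0=M[0]=13
add $t7, $t7, $t0 → $t7=2+13=15
lw $t0, 0($t5) → $t0=M[0]=13
or $t7, $t7, $t0 → $t7=15|13=15
add $t5, $t5, 4 → $t5=0+4=4
sub $t6, $t6, 1 → $t6=5-1=4
cmp $t6, 0  (cmp 4,0)
bgt L2: taken
lw $t0, 0($t5) → $t0=M[4]=-7
add $t7, $t7, $t0 → $t7=15+(-7)=8
lw $t0, 0($t5) → $t0=M[4]=-7
or $t7, $t7, $t0 → $t7=8|(-7)=-7
add $t5, $t5, 4 → $t5=4+4=8
sub $t6, $t6, 1 → $t6=4-1=3
cmp $t6, 0  (cmp 3,0)
bgt L2: taken
lw $t0, 0($t5) → $t0=M[8]=13
add $t7, $t7, $t0 → $t7=(-7)+13=6
lw $t0, 0($t5) → $t0=M[8]=13
or $t7, $t7, $t0 → $t7=6|13=15
add $t5, $t5, 4 → $t5=8+4=12
sub $t6, $t6, 1 → $t6=3-1=2
cmp $t6, 0  (cmp 2,0)
bgt L2: taken
lw $t0, 0($t5) → $t0=M[12]=12
add $t7, $t7, $t0 → $t7=15+12=27
lw $t0, 0($t5) → $t0=M[12]=12
or $t7, $t7, $t0 → $t7=27|12=31
add $t5, $t5, 4 → $t5=12+4=16
sub $t6, $t6, 1 → $t6=2-1=1
cmp $t6, 0  (cmp 1,0)
bgt L2: taken
lw $t0, 0($t5) → $t0=M[16]=19
add $t7, $t7, $t0 → $t7=31+19=50
lw $t0, 0($t5) → $t0=M[16]=19
or $t7, $t7, $t0 → $t7=50|19=51
add $t5, $t5, 4 → $t5=16+4=20
sub $t6, $t6, 1 → $t6=1-1=0
cmp $t6, 0  (cmp 0,0)
bgt L2: not taken
sw $t0, (16) → M[16]=19
halt.

51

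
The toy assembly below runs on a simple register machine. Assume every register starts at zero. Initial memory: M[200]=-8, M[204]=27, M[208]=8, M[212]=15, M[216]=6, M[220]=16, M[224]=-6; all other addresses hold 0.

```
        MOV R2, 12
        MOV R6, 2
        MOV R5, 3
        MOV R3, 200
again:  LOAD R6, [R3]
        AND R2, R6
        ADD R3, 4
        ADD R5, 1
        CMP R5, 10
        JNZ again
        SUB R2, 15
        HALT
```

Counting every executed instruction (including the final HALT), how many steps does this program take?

48

after MOV R2, 12: R2=12
after MOV R6, 2: R6=2
after MOV R5, 3: R5=3
after MOV R3, 200: R3=200
after LOAD R6, [R3]: R6=M[200]=-8
after AND R2, R6: R2=12&(-8)=8
after ADD R3, 4: R3=200+4=204
after ADD R5, 1: R5=3+1=4
CMP R5, 10  (cmp 4,10)
JNZ again: taken
after LOAD R6, [R3]: R6=M[204]=27
after AND R2, R6: R2=8&27=8
after ADD R3, 4: R3=204+4=208
after ADD R5, 1: R5=4+1=5
CMP R5, 10  (cmp 5,10)
JNZ again: taken
after LOAD R6, [R3]: R6=M[208]=8
after AND R2, R6: R2=8&8=8
after ADD R3, 4: R3=208+4=212
after ADD R5, 1: R5=5+1=6
CMP R5, 10  (cmp 6,10)
JNZ again: taken
after LOAD R6, [R3]: R6=M[212]=15
after AND R2, R6: R2=8&15=8
after ADD R3, 4: R3=212+4=216
after ADD R5, 1: R5=6+1=7
CMP R5, 10  (cmp 7,10)
JNZ again: taken
after LOAD R6, [R3]: R6=M[216]=6
after AND R2, R6: R2=8&6=0
after ADD R3, 4: R3=216+4=220
after ADD R5, 1: R5=7+1=8
CMP R5, 10  (cmp 8,10)
JNZ again: taken
after LOAD R6, [R3]: R6=M[220]=16
after AND R2, R6: R2=0&16=0
after ADD R3, 4: R3=220+4=224
after ADD R5, 1: R5=8+1=9
CMP R5, 10  (cmp 9,10)
JNZ again: taken
after LOAD R6, [R3]: R6=M[224]=-6
after AND R2, R6: R2=0&(-6)=0
after ADD R3, 4: R3=224+4=228
after ADD R5, 1: R5=9+1=10
CMP R5, 10  (cmp 10,10)
JNZ again: not taken
after SUB R2, 15: R2=0-15=-15
halt.
Total executed instructions: 48.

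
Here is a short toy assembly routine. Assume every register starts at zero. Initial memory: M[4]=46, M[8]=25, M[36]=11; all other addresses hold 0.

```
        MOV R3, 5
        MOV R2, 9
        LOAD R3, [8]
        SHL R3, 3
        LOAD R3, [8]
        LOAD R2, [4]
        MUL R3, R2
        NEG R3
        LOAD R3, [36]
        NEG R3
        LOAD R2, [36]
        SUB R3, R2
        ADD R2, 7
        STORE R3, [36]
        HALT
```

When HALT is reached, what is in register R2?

18

R3=5
R2=9
R3=M[8]=25
R3=25<<3=200
R3=M[8]=25
R2=M[4]=46
R3=25*46=1150
R3=-(1150)=-1150
R3=M[36]=11
R3=-(11)=-11
R2=M[36]=11
R3=(-11)-11=-22
R2=11+7=18
STORE R3, [36] → M[36]=-22
halt.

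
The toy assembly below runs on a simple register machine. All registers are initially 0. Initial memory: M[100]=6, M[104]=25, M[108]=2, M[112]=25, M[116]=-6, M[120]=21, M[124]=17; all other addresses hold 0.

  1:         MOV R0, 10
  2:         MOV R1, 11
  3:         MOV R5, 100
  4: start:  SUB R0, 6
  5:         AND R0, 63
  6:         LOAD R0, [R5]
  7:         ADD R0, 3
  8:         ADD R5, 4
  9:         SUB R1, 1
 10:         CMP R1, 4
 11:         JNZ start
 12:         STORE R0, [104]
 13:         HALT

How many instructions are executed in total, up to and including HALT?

61

R0=10
R1=11
R5=100
R0=10-6=4
R0=4&63=4
R0=M[100]=6
R0=6+3=9
R5=100+4=104
R1=11-1=10
CMP R1, 4  (cmp 10,4)
JNZ start: taken
R0=9-6=3
R0=3&63=3
R0=M[104]=25
R0=25+3=28
R5=104+4=108
R1=10-1=9
CMP R1, 4  (cmp 9,4)
JNZ start: taken
R0=28-6=22
R0=22&63=22
R0=M[108]=2
R0=2+3=5
R5=108+4=112
R1=9-1=8
CMP R1, 4  (cmp 8,4)
JNZ start: taken
R0=5-6=-1
R0=(-1)&63=63
R0=M[112]=25
R0=25+3=28
R5=112+4=116
R1=8-1=7
CMP R1, 4  (cmp 7,4)
JNZ start: taken
R0=28-6=22
R0=22&63=22
R0=M[116]=-6
R0=(-6)+3=-3
R5=116+4=120
R1=7-1=6
CMP R1, 4  (cmp 6,4)
JNZ start: taken
R0=(-3)-6=-9
R0=(-9)&63=55
R0=M[120]=21
R0=21+3=24
R5=120+4=124
R1=6-1=5
CMP R1, 4  (cmp 5,4)
JNZ start: taken
R0=24-6=18
R0=18&63=18
R0=M[124]=17
R0=17+3=20
R5=124+4=128
R1=5-1=4
CMP R1, 4  (cmp 4,4)
JNZ start: not taken
STORE R0, [104] → M[104]=20
halt.
Total executed instructions: 61.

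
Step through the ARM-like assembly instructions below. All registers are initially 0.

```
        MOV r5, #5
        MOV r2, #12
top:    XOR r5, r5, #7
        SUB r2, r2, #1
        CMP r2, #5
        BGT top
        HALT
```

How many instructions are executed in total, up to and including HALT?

31

r5=5
r2=12
r5=5^7=2
r2=12-1=11
CMP r2, #5  (cmp 11,5)
BGT top: taken
r5=2^7=5
r2=11-1=10
CMP r2, #5  (cmp 10,5)
BGT top: taken
r5=5^7=2
r2=10-1=9
CMP r2, #5  (cmp 9,5)
BGT top: taken
r5=2^7=5
r2=9-1=8
CMP r2, #5  (cmp 8,5)
BGT top: taken
r5=5^7=2
r2=8-1=7
CMP r2, #5  (cmp 7,5)
BGT top: taken
r5=2^7=5
r2=7-1=6
CMP r2, #5  (cmp 6,5)
BGT top: taken
r5=5^7=2
r2=6-1=5
CMP r2, #5  (cmp 5,5)
BGT top: not taken
halt.
Total executed instructions: 31.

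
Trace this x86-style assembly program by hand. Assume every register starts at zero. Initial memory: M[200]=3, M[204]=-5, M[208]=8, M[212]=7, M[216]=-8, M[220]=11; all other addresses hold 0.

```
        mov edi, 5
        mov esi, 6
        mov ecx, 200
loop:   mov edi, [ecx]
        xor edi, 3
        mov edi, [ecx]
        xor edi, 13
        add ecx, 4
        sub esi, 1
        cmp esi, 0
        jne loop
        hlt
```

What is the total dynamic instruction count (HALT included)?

52

after mov edi, 5: edi=5
after mov esi, 6: esi=6
after mov ecx, 200: ecx=200
after mov edi, [ecx]: edi=M[200]=3
after xor edi, 3: edi=3^3=0
after mov edi, [ecx]: edi=M[200]=3
after xor edi, 13: edi=3^13=14
after add ecx, 4: ecx=200+4=204
after sub esi, 1: esi=6-1=5
cmp esi, 0  (cmp 5,0)
jne loop: taken
after mov edi, [ecx]: edi=M[204]=-5
after xor edi, 3: edi=(-5)^3=-8
after mov edi, [ecx]: edi=M[204]=-5
after xor edi, 13: edi=(-5)^13=-10
after add ecx, 4: ecx=204+4=208
after sub esi, 1: esi=5-1=4
cmp esi, 0  (cmp 4,0)
jne loop: taken
after mov edi, [ecx]: edi=M[208]=8
after xor edi, 3: edi=8^3=11
after mov edi, [ecx]: edi=M[208]=8
after xor edi, 13: edi=8^13=5
after add ecx, 4: ecx=208+4=212
after sub esi, 1: esi=4-1=3
cmp esi, 0  (cmp 3,0)
jne loop: taken
after mov edi, [ecx]: edi=M[212]=7
after xor edi, 3: edi=7^3=4
after mov edi, [ecx]: edi=M[212]=7
after xor edi, 13: edi=7^13=10
after add ecx, 4: ecx=212+4=216
after sub esi, 1: esi=3-1=2
cmp esi, 0  (cmp 2,0)
jne loop: taken
after mov edi, [ecx]: edi=M[216]=-8
after xor edi, 3: edi=(-8)^3=-5
after mov edi, [ecx]: edi=M[216]=-8
after xor edi, 13: edi=(-8)^13=-11
after add ecx, 4: ecx=216+4=220
after sub esi, 1: esi=2-1=1
cmp esi, 0  (cmp 1,0)
jne loop: taken
after mov edi, [ecx]: edi=M[220]=11
after xor edi, 3: edi=11^3=8
after mov edi, [ecx]: edi=M[220]=11
after xor edi, 13: edi=11^13=6
after add ecx, 4: ecx=220+4=224
after sub esi, 1: esi=1-1=0
cmp esi, 0  (cmp 0,0)
jne loop: not taken
halt.
Total executed instructions: 52.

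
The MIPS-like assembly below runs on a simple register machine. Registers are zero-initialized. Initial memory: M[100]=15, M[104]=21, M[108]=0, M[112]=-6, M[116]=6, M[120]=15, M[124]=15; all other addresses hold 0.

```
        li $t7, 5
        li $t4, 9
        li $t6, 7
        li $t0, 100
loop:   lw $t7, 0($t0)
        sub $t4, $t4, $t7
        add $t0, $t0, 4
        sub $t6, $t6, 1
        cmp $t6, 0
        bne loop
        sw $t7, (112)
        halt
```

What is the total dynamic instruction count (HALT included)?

48

li $t7, 5 → $t7=5
li $t4, 9 → $t4=9
li $t6, 7 → $t6=7
li $t0, 100 → $t0=100
lw $t7, 0($t0) → $t7=M[100]=15
sub $t4, $t4, $t7 → $t4=9-15=-6
add $t0, $t0, 4 → $t0=100+4=104
sub $t6, $t6, 1 → $t6=7-1=6
cmp $t6, 0  (cmp 6,0)
bne loop: taken
lw $t7, 0($t0) → $t7=M[104]=21
sub $t4, $t4, $t7 → $t4=(-6)-21=-27
add $t0, $t0, 4 → $t0=104+4=108
sub $t6, $t6, 1 → $t6=6-1=5
cmp $t6, 0  (cmp 5,0)
bne loop: taken
lw $t7, 0($t0) → $t7=M[108]=0
sub $t4, $t4, $t7 → $t4=(-27)-0=-27
add $t0, $t0, 4 → $t0=108+4=112
sub $t6, $t6, 1 → $t6=5-1=4
cmp $t6, 0  (cmp 4,0)
bne loop: taken
lw $t7, 0($t0) → $t7=M[112]=-6
sub $t4, $t4, $t7 → $t4=(-27)-(-6)=-21
add $t0, $t0, 4 → $t0=112+4=116
sub $t6, $t6, 1 → $t6=4-1=3
cmp $t6, 0  (cmp 3,0)
bne loop: taken
lw $t7, 0($t0) → $t7=M[116]=6
sub $t4, $t4, $t7 → $t4=(-21)-6=-27
add $t0, $t0, 4 → $t0=116+4=120
sub $t6, $t6, 1 → $t6=3-1=2
cmp $t6, 0  (cmp 2,0)
bne loop: taken
lw $t7, 0($t0) → $t7=M[120]=15
sub $t4, $t4, $t7 → $t4=(-27)-15=-42
add $t0, $t0, 4 → $t0=120+4=124
sub $t6, $t6, 1 → $t6=2-1=1
cmp $t6, 0  (cmp 1,0)
bne loop: taken
lw $t7, 0($t0) → $t7=M[124]=15
sub $t4, $t4, $t7 → $t4=(-42)-15=-57
add $t0, $t0, 4 → $t0=124+4=128
sub $t6, $t6, 1 → $t6=1-1=0
cmp $t6, 0  (cmp 0,0)
bne loop: not taken
sw $t7, (112) → M[112]=15
halt.
Total executed instructions: 48.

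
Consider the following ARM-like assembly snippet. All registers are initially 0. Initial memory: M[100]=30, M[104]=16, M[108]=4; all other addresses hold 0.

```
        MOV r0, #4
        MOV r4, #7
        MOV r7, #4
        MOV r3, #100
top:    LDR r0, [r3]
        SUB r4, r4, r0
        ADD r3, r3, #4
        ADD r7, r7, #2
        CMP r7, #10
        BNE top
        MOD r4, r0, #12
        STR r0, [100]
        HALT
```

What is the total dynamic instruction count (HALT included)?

25

r0=4
r4=7
r7=4
r3=100
r0=M[100]=30
r4=7-30=-23
r3=100+4=104
r7=4+2=6
CMP r7, #10  (cmp 6,10)
BNE top: taken
r0=M[104]=16
r4=(-23)-16=-39
r3=104+4=108
r7=6+2=8
CMP r7, #10  (cmp 8,10)
BNE top: taken
r0=M[108]=4
r4=(-39)-4=-43
r3=108+4=112
r7=8+2=10
CMP r7, #10  (cmp 10,10)
BNE top: not taken
r4=4%12=4
STR r0, [100] → M[100]=4
halt.
Total executed instructions: 25.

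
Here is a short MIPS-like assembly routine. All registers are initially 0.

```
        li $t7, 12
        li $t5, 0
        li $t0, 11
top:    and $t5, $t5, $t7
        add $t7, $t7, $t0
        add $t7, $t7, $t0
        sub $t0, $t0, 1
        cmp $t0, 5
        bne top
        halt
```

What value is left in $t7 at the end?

114

li $t7, 12 → $t7=12
li $t5, 0 → $t5=0
li $t0, 11 → $t0=11
and $t5, $t5, $t7 → $t5=0&12=0
add $t7, $t7, $t0 → $t7=12+11=23
add $t7, $t7, $t0 → $t7=23+11=34
sub $t0, $t0, 1 → $t0=11-1=10
cmp $t0, 5  (cmp 10,5)
bne top: taken
and $t5, $t5, $t7 → $t5=0&34=0
add $t7, $t7, $t0 → $t7=34+10=44
add $t7, $t7, $t0 → $t7=44+10=54
sub $t0, $t0, 1 → $t0=10-1=9
cmp $t0, 5  (cmp 9,5)
bne top: taken
and $t5, $t5, $t7 → $t5=0&54=0
add $t7, $t7, $t0 → $t7=54+9=63
add $t7, $t7, $t0 → $t7=63+9=72
sub $t0, $t0, 1 → $t0=9-1=8
cmp $t0, 5  (cmp 8,5)
bne top: taken
and $t5, $t5, $t7 → $t5=0&72=0
add $t7, $t7, $t0 → $t7=72+8=80
add $t7, $t7, $t0 → $t7=80+8=88
sub $t0, $t0, 1 → $t0=8-1=7
cmp $t0, 5  (cmp 7,5)
bne top: taken
and $t5, $t5, $t7 → $t5=0&88=0
add $t7, $t7, $t0 → $t7=88+7=95
add $t7, $t7, $t0 → $t7=95+7=102
sub $t0, $t0, 1 → $t0=7-1=6
cmp $t0, 5  (cmp 6,5)
bne top: taken
and $t5, $t5, $t7 → $t5=0&102=0
add $t7, $t7, $t0 → $t7=102+6=108
add $t7, $t7, $t0 → $t7=108+6=114
sub $t0, $t0, 1 → $t0=6-1=5
cmp $t0, 5  (cmp 5,5)
bne top: not taken
halt.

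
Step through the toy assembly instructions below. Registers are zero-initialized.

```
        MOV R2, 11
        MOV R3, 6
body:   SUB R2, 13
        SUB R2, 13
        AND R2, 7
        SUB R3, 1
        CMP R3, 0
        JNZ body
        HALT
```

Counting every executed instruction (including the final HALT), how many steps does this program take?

after MOV R2, 11: R2=11
after MOV R3, 6: R3=6
after SUB R2, 13: R2=11-13=-2
after SUB R2, 13: R2=(-2)-13=-15
after AND R2, 7: R2=(-15)&7=1
after SUB R3, 1: R3=6-1=5
CMP R3, 0  (cmp 5,0)
JNZ body: taken
after SUB R2, 13: R2=1-13=-12
after SUB R2, 13: R2=(-12)-13=-25
after AND R2, 7: R2=(-25)&7=7
after SUB R3, 1: R3=5-1=4
CMP R3, 0  (cmp 4,0)
JNZ body: taken
after SUB R2, 13: R2=7-13=-6
after SUB R2, 13: R2=(-6)-13=-19
after AND R2, 7: R2=(-19)&7=5
after SUB R3, 1: R3=4-1=3
CMP R3, 0  (cmp 3,0)
JNZ body: taken
after SUB R2, 13: R2=5-13=-8
after SUB R2, 13: R2=(-8)-13=-21
after AND R2, 7: R2=(-21)&7=3
after SUB R3, 1: R3=3-1=2
CMP R3, 0  (cmp 2,0)
JNZ body: taken
after SUB R2, 13: R2=3-13=-10
after SUB R2, 13: R2=(-10)-13=-23
after AND R2, 7: R2=(-23)&7=1
after SUB R3, 1: R3=2-1=1
CMP R3, 0  (cmp 1,0)
JNZ body: taken
after SUB R2, 13: R2=1-13=-12
after SUB R2, 13: R2=(-12)-13=-25
after AND R2, 7: R2=(-25)&7=7
after SUB R3, 1: R3=1-1=0
CMP R3, 0  (cmp 0,0)
JNZ body: not taken
halt.
Total executed instructions: 39.

39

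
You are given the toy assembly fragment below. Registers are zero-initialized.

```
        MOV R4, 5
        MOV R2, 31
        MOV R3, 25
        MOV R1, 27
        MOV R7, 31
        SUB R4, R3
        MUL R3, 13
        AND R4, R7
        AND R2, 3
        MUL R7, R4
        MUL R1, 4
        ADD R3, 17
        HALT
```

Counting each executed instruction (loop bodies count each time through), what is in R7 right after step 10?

372

after MOV R4, 5: R4=5
after MOV R2, 31: R2=31
after MOV R3, 25: R3=25
after MOV R1, 27: R1=27
after MOV R7, 31: R7=31
after SUB R4, R3: R4=5-25=-20
after MUL R3, 13: R3=25*13=325
after AND R4, R7: R4=(-20)&31=12
after AND R2, 3: R2=31&3=3
after MUL R7, R4: R7=31*12=372
After step 10: R7 = 372.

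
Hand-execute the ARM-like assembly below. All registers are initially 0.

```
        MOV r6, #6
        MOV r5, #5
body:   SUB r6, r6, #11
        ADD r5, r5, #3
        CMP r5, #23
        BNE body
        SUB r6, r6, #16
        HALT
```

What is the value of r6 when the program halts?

MOV r6, #6 → r6=6
MOV r5, #5 → r5=5
SUB r6, r6, #11 → r6=6-11=-5
ADD r5, r5, #3 → r5=5+3=8
CMP r5, #23  (cmp 8,23)
BNE body: taken
SUB r6, r6, #11 → r6=(-5)-11=-16
ADD r5, r5, #3 → r5=8+3=11
CMP r5, #23  (cmp 11,23)
BNE body: taken
SUB r6, r6, #11 → r6=(-16)-11=-27
ADD r5, r5, #3 → r5=11+3=14
CMP r5, #23  (cmp 14,23)
BNE body: taken
SUB r6, r6, #11 → r6=(-27)-11=-38
ADD r5, r5, #3 → r5=14+3=17
CMP r5, #23  (cmp 17,23)
BNE body: taken
SUB r6, r6, #11 → r6=(-38)-11=-49
ADD r5, r5, #3 → r5=17+3=20
CMP r5, #23  (cmp 20,23)
BNE body: taken
SUB r6, r6, #11 → r6=(-49)-11=-60
ADD r5, r5, #3 → r5=20+3=23
CMP r5, #23  (cmp 23,23)
BNE body: not taken
SUB r6, r6, #16 → r6=(-60)-16=-76
halt.

-76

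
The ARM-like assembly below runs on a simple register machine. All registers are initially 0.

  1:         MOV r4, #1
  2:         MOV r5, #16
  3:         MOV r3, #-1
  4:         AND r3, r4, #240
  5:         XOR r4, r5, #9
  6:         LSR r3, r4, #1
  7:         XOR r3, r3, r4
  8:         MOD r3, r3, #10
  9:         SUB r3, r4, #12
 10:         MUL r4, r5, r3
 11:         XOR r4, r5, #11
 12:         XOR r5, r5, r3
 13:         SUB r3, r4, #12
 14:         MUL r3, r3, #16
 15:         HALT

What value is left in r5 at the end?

r4=1
r5=16
r3=-1
r3=1&240=0
r4=16^9=25
r3=25>>1=12
r3=12^25=21
r3=21%10=1
r3=25-12=13
r4=16*13=208
r4=16^11=27
r5=16^13=29
r3=27-12=15
r3=15*16=240
halt.

29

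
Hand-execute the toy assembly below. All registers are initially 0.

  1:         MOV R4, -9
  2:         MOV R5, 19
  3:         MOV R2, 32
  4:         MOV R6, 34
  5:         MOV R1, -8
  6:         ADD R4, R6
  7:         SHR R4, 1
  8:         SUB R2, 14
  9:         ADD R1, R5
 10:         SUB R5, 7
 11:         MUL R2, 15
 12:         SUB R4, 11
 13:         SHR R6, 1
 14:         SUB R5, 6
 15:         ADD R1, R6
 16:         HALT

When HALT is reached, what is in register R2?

MOV R4, -9 → R4=-9
MOV R5, 19 → R5=19
MOV R2, 32 → R2=32
MOV R6, 34 → R6=34
MOV R1, -8 → R1=-8
ADD R4, R6 → R4=(-9)+34=25
SHR R4, 1 → R4=25>>1=12
SUB R2, 14 → R2=32-14=18
ADD R1, R5 → R1=(-8)+19=11
SUB R5, 7 → R5=19-7=12
MUL R2, 15 → R2=18*15=270
SUB R4, 11 → R4=12-11=1
SHR R6, 1 → R6=34>>1=17
SUB R5, 6 → R5=12-6=6
ADD R1, R6 → R1=11+17=28
halt.

270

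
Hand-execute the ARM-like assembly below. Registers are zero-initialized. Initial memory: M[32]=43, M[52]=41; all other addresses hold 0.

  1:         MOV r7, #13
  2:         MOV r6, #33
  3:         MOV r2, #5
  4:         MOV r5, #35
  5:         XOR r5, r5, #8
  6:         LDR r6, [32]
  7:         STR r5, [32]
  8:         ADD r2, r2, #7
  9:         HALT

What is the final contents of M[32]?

MOV r7, #13 → r7=13
MOV r6, #33 → r6=33
MOV r2, #5 → r2=5
MOV r5, #35 → r5=35
XOR r5, r5, #8 → r5=35^8=43
LDR r6, [32] → r6=M[32]=43
STR r5, [32] → M[32]=43
ADD r2, r2, #7 → r2=5+7=12
halt.

43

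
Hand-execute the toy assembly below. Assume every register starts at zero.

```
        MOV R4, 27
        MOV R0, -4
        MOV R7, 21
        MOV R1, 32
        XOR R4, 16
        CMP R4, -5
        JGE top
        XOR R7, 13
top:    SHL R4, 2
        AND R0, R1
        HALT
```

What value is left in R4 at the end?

after MOV R4, 27: R4=27
after MOV R0, -4: R0=-4
after MOV R7, 21: R7=21
after MOV R1, 32: R1=32
after XOR R4, 16: R4=27^16=11
CMP R4, -5  (cmp 11,-5)
JGE top: taken
after SHL R4, 2: R4=11<<2=44
after AND R0, R1: R0=(-4)&32=32
halt.

44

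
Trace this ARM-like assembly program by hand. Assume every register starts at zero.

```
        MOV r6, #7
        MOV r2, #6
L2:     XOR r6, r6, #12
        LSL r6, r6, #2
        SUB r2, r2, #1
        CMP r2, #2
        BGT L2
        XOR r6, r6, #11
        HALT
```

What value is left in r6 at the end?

2299

r6=7
r2=6
r6=7^12=11
r6=11<<2=44
r2=6-1=5
CMP r2, #2  (cmp 5,2)
BGT L2: taken
r6=44^12=32
r6=32<<2=128
r2=5-1=4
CMP r2, #2  (cmp 4,2)
BGT L2: taken
r6=128^12=140
r6=140<<2=560
r2=4-1=3
CMP r2, #2  (cmp 3,2)
BGT L2: taken
r6=560^12=572
r6=572<<2=2288
r2=3-1=2
CMP r2, #2  (cmp 2,2)
BGT L2: not taken
r6=2288^11=2299
halt.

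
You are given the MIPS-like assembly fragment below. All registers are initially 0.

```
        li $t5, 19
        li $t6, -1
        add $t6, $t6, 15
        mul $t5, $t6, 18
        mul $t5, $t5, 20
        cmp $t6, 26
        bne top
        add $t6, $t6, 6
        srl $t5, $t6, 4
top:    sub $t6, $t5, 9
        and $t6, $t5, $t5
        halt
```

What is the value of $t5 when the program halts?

5040

li $t5, 19 → $t5=19
li $t6, -1 → $t6=-1
add $t6, $t6, 15 → $t6=(-1)+15=14
mul $t5, $t6, 18 → $t5=14*18=252
mul $t5, $t5, 20 → $t5=252*20=5040
cmp $t6, 26  (cmp 14,26)
bne top: taken
sub $t6, $t5, 9 → $t6=5040-9=5031
and $t6, $t5, $t5 → $t6=5040&5040=5040
halt.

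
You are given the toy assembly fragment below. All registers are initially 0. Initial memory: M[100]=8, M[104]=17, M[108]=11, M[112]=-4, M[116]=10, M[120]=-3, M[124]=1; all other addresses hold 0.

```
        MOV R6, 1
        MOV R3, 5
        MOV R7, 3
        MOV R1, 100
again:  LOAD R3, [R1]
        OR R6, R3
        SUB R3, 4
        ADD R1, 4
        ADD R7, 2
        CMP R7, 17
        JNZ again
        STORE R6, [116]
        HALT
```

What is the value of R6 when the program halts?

-1

R6=1
R3=5
R7=3
R1=100
R3=M[100]=8
R6=1|8=9
R3=8-4=4
R1=100+4=104
R7=3+2=5
CMP R7, 17  (cmp 5,17)
JNZ again: taken
R3=M[104]=17
R6=9|17=25
R3=17-4=13
R1=104+4=108
R7=5+2=7
CMP R7, 17  (cmp 7,17)
JNZ again: taken
R3=M[108]=11
R6=25|11=27
R3=11-4=7
R1=108+4=112
R7=7+2=9
CMP R7, 17  (cmp 9,17)
JNZ again: taken
R3=M[112]=-4
R6=27|(-4)=-1
R3=(-4)-4=-8
R1=112+4=116
R7=9+2=11
CMP R7, 17  (cmp 11,17)
JNZ again: taken
R3=M[116]=10
R6=(-1)|10=-1
R3=10-4=6
R1=116+4=120
R7=11+2=13
CMP R7, 17  (cmp 13,17)
JNZ again: taken
R3=M[120]=-3
R6=(-1)|(-3)=-1
R3=(-3)-4=-7
R1=120+4=124
R7=13+2=15
CMP R7, 17  (cmp 15,17)
JNZ again: taken
R3=M[124]=1
R6=(-1)|1=-1
R3=1-4=-3
R1=124+4=128
R7=15+2=17
CMP R7, 17  (cmp 17,17)
JNZ again: not taken
STORE R6, [116] → M[116]=-1
halt.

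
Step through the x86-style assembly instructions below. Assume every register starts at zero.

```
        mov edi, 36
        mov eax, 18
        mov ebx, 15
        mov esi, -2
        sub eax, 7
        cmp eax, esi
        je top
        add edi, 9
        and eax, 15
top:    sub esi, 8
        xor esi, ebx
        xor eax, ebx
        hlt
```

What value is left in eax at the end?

edi=36
eax=18
ebx=15
esi=-2
eax=18-7=11
cmp eax, esi  (cmp 11,-2)
je top: not taken
edi=36+9=45
eax=11&15=11
esi=(-2)-8=-10
esi=(-10)^15=-7
eax=11^15=4
halt.

4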